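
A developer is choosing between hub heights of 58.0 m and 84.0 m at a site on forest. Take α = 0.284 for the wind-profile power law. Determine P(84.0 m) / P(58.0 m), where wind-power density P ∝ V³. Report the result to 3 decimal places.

Speed ratio: V_B/V_A = (z_B/z_A)^α = (84.0/58.0)^0.284 = (1.4483)^0.284 = 1.11092
Power-density ratio: P_B/P_A = (V_B/V_A)³ = (1.11092)³ = 1.37102

1.371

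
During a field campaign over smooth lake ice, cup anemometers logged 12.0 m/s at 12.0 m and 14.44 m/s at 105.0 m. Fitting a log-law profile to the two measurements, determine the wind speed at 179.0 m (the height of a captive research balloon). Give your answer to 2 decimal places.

Log law: V ∝ ln(z/z₀). From the pair, with r = V₁/V₂ = 0.83102,
ln z₀ = (ln z₁ − r·ln z₂)/(1 − r) = (2.4849 − 0.83102×4.6540)/0.16898 = -8.1826 → z₀ = 0.0002795 m
V₃ = V₁ · ln(z₃/z₀)/ln(z₁/z₀) = 12.0 × 13.3700/10.6675 = 15.0401 m/s

15.04 m/s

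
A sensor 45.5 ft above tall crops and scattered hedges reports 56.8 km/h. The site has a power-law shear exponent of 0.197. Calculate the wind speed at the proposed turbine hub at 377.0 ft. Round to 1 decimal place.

Power-law profile: V₂ = V₁ · (z₂/z₁)^α
V₂ = 56.8 × (377.0/45.5)^0.197 = 56.8 × (8.2857)^0.197
    = 56.8 × 1.5167 = 86.1508 km/h

86.2 km/h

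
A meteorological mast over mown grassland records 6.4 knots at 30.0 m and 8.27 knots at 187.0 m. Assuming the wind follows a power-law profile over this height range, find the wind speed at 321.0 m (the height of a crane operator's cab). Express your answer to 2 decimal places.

8.92 knots

First find α: α = ln(V₂/V₁)/ln(z₂/z₁) = ln(8.27/6.4)/ln(187.0/30.0) = 0.25634/1.82991 = 0.1401
Extrapolate from 187.0 m to 321.0 m: V₃ = 8.27 × (321.0/187.0)^0.1401 = 8.27 × 1.0786 = 8.9203 knots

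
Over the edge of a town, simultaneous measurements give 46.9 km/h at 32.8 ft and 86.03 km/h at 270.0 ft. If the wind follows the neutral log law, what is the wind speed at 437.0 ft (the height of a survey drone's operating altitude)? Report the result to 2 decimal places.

Log law: V ∝ ln(z/z₀). From the pair, with r = V₁/V₂ = 0.54516,
ln z₀ = (ln z₁ − r·ln z₂)/(1 − r) = (3.4904 − 0.54516×5.5984)/0.45484 = 0.9639 → z₀ = 2.622 ft
V₃ = V₁ · ln(z₃/z₀)/ln(z₁/z₀) = 46.9 × 5.1161/2.5266 = 94.9681 km/h

94.97 km/h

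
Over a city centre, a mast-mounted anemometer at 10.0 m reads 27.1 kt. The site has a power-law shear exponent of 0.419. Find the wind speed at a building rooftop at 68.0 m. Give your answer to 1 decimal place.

60.5 kt

Power-law profile: V₂ = V₁ · (z₂/z₁)^α
V₂ = 27.1 × (68.0/10.0)^0.419 = 27.1 × (6.8000)^0.419
    = 27.1 × 2.2327 = 60.5049 kt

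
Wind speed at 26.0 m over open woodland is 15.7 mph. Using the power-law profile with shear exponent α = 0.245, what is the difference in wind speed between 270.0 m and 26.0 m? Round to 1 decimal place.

Power law: V₂ = V₁ · (z₂/z₁)^α = 15.7 × (10.3846)^0.245 = 27.8558 mph
ΔV = 27.8558 − 15.7 = 12.1558 mph

12.2 mph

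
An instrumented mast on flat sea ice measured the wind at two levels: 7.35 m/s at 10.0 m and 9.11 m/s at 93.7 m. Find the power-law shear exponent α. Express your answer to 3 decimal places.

Power law: V₂/V₁ = (z₂/z₁)^α ⇒ α = ln(V₂/V₁) / ln(z₂/z₁)
α = ln(9.11/7.35) / ln(93.7/10.0) = ln(1.2395) / ln(9.3700)
  = 0.21467 / 2.23751 = 0.09594

α ≈ 0.096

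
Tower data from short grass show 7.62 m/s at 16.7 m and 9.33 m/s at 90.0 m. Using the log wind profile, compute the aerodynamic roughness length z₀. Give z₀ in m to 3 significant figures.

Log law: V(z) ∝ ln(z/z₀). With r = V₁/V₂ = 7.62/9.33 = 0.81672,
r · ln(z₂/z₀) = ln(z₁/z₀) ⇒ ln z₀ = (ln z₁ − r·ln z₂)/(1 − r)
ln z₀ = (2.81541 − 0.81672×4.49981) / 0.18328 = -4.6905
z₀ = exp(-4.6905) = 0.009182 m

z₀ ≈ 0.00918 m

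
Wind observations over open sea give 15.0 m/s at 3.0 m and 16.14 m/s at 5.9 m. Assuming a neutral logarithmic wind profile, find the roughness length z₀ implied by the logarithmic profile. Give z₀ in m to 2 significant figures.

z₀ ≈ 0.00041 m

Log law: V(z) ∝ ln(z/z₀). With r = V₁/V₂ = 15.0/16.14 = 0.92937,
r · ln(z₂/z₀) = ln(z₁/z₀) ⇒ ln z₀ = (ln z₁ − r·ln z₂)/(1 − r)
ln z₀ = (1.09861 − 0.92937×1.77495) / 0.07063 = -7.8006
z₀ = exp(-7.8006) = 0.0004095 m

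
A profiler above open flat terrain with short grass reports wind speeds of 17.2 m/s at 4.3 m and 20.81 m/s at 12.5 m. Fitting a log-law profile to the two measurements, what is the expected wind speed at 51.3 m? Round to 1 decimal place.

Log law: V ∝ ln(z/z₀). From the pair, with r = V₁/V₂ = 0.82653,
ln z₀ = (ln z₁ − r·ln z₂)/(1 − r) = (1.4586 − 0.82653×2.5257)/0.17347 = -3.6257 → z₀ = 0.02663 m
V₃ = V₁ · ln(z₃/z₀)/ln(z₁/z₀) = 17.2 × 7.5634/5.0843 = 25.5866 m/s

25.6 m/s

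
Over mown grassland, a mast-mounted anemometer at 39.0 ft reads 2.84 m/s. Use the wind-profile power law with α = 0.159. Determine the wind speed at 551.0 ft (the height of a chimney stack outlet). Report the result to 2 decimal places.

Power-law profile: V₂ = V₁ · (z₂/z₁)^α
V₂ = 2.84 × (551.0/39.0)^0.159 = 2.84 × (14.1282)^0.159
    = 2.84 × 1.5236 = 4.3270 m/s

4.33 m/s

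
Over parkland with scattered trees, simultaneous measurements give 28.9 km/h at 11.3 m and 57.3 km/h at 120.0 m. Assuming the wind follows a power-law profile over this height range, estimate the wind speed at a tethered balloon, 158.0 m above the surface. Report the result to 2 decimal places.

62.05 km/h

First find α: α = ln(V₂/V₁)/ln(z₂/z₁) = ln(57.3/28.9)/ln(120.0/11.3) = 0.68446/2.36269 = 0.2897
Extrapolate from 120.0 m to 158.0 m: V₃ = 57.3 × (158.0/120.0)^0.2897 = 57.3 × 1.0830 = 62.0535 km/h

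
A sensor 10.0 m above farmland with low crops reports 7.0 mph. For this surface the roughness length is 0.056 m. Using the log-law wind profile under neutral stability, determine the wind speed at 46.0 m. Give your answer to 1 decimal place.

9.1 mph

Log law: V(z) ∝ ln(z/z₀), so V₂/V₁ = ln(z₂/z₀) / ln(z₁/z₀).
ln(46.0/0.056) = 6.7110, ln(10.0/0.056) = 5.1850
V₂ = 7.0 × 6.7110/5.1850 = 7.0 × 1.2943 = 9.0603 mph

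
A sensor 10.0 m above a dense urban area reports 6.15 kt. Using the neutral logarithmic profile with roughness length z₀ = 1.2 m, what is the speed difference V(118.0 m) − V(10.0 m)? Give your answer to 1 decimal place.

Log law: V₂ = V₁ · ln(z₂/z₀)/ln(z₁/z₀) = 6.15 × 4.5884/2.1203 = 13.3089 kt
ΔV = 13.3089 − 6.15 = 7.1589 kt

7.2 kt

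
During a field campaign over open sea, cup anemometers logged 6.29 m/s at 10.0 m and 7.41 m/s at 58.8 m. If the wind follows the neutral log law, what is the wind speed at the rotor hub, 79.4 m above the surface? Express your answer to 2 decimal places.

7.60 m/s

Log law: V ∝ ln(z/z₀). From the pair, with r = V₁/V₂ = 0.84885,
ln z₀ = (ln z₁ − r·ln z₂)/(1 − r) = (2.3026 − 0.84885×4.0741)/0.15115 = -7.6466 → z₀ = 0.0004777 m
V₃ = V₁ · ln(z₃/z₀)/ln(z₁/z₀) = 6.29 × 12.0211/9.9492 = 7.5999 m/s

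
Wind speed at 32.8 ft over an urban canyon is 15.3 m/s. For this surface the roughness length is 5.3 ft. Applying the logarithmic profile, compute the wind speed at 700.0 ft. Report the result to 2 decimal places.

40.99 m/s

Log law: V(z) ∝ ln(z/z₀), so V₂/V₁ = ln(z₂/z₀) / ln(z₁/z₀).
ln(700.0/5.3) = 4.8834, ln(32.8/5.3) = 1.8227
V₂ = 15.3 × 4.8834/1.8227 = 15.3 × 2.6792 = 40.9912 m/s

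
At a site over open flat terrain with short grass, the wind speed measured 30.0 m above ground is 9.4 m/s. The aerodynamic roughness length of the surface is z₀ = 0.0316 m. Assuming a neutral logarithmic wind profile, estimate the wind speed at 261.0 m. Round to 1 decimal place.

Log law: V(z) ∝ ln(z/z₀), so V₂/V₁ = ln(z₂/z₀) / ln(z₁/z₀).
ln(261.0/0.0316) = 9.0191, ln(30.0/0.0316) = 6.8558
V₂ = 9.4 × 9.0191/6.8558 = 9.4 × 1.3155 = 12.3661 m/s

12.4 m/s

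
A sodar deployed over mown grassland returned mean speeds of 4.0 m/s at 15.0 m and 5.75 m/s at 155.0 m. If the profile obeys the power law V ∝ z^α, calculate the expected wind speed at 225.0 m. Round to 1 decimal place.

6.1 m/s

First find α: α = ln(V₂/V₁)/ln(z₂/z₁) = ln(5.75/4.0)/ln(155.0/15.0) = 0.36291/2.33537 = 0.1554
Extrapolate from 155.0 m to 225.0 m: V₃ = 5.75 × (225.0/155.0)^0.1554 = 5.75 × 1.0596 = 6.0928 m/s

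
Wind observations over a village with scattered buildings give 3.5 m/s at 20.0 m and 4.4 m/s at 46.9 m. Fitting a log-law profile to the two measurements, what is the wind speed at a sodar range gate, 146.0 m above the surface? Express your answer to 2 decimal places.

5.60 m/s

Log law: V ∝ ln(z/z₀). From the pair, with r = V₁/V₂ = 0.79545,
ln z₀ = (ln z₁ − r·ln z₂)/(1 − r) = (2.9957 − 0.79545×3.8480)/0.20455 = -0.3187 → z₀ = 0.7271 m
V₃ = V₁ · ln(z₃/z₀)/ln(z₁/z₀) = 3.5 × 5.3023/3.3144 = 5.5992 m/s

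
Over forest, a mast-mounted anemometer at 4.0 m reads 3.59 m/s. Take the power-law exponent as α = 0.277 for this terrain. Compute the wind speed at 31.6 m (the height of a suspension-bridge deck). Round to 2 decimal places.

6.36 m/s

Power-law profile: V₂ = V₁ · (z₂/z₁)^α
V₂ = 3.59 × (31.6/4.0)^0.277 = 3.59 × (7.9000)^0.277
    = 3.59 × 1.7727 = 6.3641 m/s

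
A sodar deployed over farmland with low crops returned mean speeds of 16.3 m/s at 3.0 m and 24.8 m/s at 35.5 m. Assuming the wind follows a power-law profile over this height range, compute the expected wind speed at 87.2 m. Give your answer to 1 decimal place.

First find α: α = ln(V₂/V₁)/ln(z₂/z₁) = ln(24.8/16.3)/ln(35.5/3.0) = 0.41968/2.47092 = 0.1698
Extrapolate from 35.5 m to 87.2 m: V₃ = 24.8 × (87.2/35.5)^0.1698 = 24.8 × 1.1649 = 28.8896 m/s

28.9 m/s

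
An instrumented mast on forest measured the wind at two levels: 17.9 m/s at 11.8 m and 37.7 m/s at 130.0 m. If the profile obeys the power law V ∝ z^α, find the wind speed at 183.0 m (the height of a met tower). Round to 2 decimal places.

41.92 m/s

First find α: α = ln(V₂/V₁)/ln(z₂/z₁) = ln(37.7/17.9)/ln(130.0/11.8) = 0.74486/2.39943 = 0.3104
Extrapolate from 130.0 m to 183.0 m: V₃ = 37.7 × (183.0/130.0)^0.3104 = 37.7 × 1.1120 = 41.9221 m/s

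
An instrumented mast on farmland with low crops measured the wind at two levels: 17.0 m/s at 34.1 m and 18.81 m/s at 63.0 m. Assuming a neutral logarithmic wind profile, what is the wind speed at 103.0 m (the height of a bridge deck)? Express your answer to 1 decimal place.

20.3 m/s

Log law: V ∝ ln(z/z₀). From the pair, with r = V₁/V₂ = 0.90377,
ln z₀ = (ln z₁ − r·ln z₂)/(1 − r) = (3.5293 − 0.90377×4.1431)/0.09623 = -2.2360 → z₀ = 0.1069 m
V₃ = V₁ · ln(z₃/z₀)/ln(z₁/z₀) = 17.0 × 6.8708/5.7653 = 20.2595 m/s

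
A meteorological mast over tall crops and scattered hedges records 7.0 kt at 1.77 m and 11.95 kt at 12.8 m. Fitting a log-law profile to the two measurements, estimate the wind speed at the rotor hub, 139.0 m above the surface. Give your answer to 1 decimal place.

17.9 kt

Log law: V ∝ ln(z/z₀). From the pair, with r = V₁/V₂ = 0.58577,
ln z₀ = (ln z₁ − r·ln z₂)/(1 − r) = (0.5710 − 0.58577×2.5494)/0.41423 = -2.2269 → z₀ = 0.1079 m
V₃ = V₁ · ln(z₃/z₀)/ln(z₁/z₀) = 7.0 × 7.1613/2.7978 = 17.9172 kt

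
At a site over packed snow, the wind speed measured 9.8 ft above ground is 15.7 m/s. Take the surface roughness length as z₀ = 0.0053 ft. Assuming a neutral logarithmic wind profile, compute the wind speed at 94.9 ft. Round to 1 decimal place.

Log law: V(z) ∝ ln(z/z₀), so V₂/V₁ = ln(z₂/z₀) / ln(z₁/z₀).
ln(94.9/0.0053) = 9.7929, ln(9.8/0.0053) = 7.5224
V₂ = 15.7 × 9.7929/7.5224 = 15.7 × 1.3018 = 20.4386 m/s

20.4 m/s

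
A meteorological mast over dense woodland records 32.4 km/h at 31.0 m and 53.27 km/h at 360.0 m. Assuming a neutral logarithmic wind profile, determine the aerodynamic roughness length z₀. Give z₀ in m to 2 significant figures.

Log law: V(z) ∝ ln(z/z₀). With r = V₁/V₂ = 32.4/53.27 = 0.60822,
r · ln(z₂/z₀) = ln(z₁/z₀) ⇒ ln z₀ = (ln z₁ − r·ln z₂)/(1 − r)
ln z₀ = (3.43399 − 0.60822×5.88610) / 0.39178 = -0.3728
z₀ = exp(-0.3728) = 0.6888 m

z₀ ≈ 0.69 m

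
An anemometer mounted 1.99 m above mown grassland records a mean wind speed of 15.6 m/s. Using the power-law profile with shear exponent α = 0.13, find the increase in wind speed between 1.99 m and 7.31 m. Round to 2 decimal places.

2.87 m/s

Power law: V₂ = V₁ · (z₂/z₁)^α = 15.6 × (3.6734)^0.13 = 18.4749 m/s
ΔV = 18.4749 − 15.6 = 2.8749 m/s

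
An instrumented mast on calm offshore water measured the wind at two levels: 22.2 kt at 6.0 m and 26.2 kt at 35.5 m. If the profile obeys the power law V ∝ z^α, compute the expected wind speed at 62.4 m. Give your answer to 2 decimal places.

First find α: α = ln(V₂/V₁)/ln(z₂/z₁) = ln(26.2/22.2)/ln(35.5/6.0) = 0.16567/1.77777 = 0.0932
Extrapolate from 35.5 m to 62.4 m: V₃ = 26.2 × (62.4/35.5)^0.0932 = 26.2 × 1.0540 = 27.6139 kt

27.61 kt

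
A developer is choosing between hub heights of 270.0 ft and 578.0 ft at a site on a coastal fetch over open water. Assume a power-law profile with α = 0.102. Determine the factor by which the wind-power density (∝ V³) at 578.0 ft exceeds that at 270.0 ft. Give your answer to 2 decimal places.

Speed ratio: V_B/V_A = (z_B/z_A)^α = (578.0/270.0)^0.102 = (2.1407)^0.102 = 1.08073
Power-density ratio: P_B/P_A = (V_B/V_A)³ = (1.08073)³ = 1.26227

1.26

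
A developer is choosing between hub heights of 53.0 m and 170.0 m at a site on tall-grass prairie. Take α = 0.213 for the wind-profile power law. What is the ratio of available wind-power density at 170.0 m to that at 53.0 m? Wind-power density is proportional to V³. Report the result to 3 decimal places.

2.106

Speed ratio: V_B/V_A = (z_B/z_A)^α = (170.0/53.0)^0.213 = (3.2075)^0.213 = 1.28178
Power-density ratio: P_B/P_A = (V_B/V_A)³ = (1.28178)³ = 2.10593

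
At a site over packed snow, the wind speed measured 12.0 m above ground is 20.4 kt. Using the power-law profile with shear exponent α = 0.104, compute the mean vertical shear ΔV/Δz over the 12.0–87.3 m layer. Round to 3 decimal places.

Power law: V₂ = V₁ · (z₂/z₁)^α = 20.4 × (7.2750)^0.104 = 25.0761 kt
ΔV/Δz = (25.0761 − 20.4)/(87.3 − 12.0) = 4.6761/75.3000 = 0.06210 kt/m

0.062 kt/m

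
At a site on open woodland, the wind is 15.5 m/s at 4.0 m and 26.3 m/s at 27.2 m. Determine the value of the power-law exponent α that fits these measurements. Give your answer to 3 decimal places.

Power law: V₂/V₁ = (z₂/z₁)^α ⇒ α = ln(V₂/V₁) / ln(z₂/z₁)
α = ln(26.3/15.5) / ln(27.2/4.0) = ln(1.6968) / ln(6.8000)
  = 0.52873 / 1.91692 = 0.27582

α ≈ 0.276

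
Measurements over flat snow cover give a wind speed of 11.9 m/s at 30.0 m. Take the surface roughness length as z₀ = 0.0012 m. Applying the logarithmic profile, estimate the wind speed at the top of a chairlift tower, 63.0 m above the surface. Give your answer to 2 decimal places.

Log law: V(z) ∝ ln(z/z₀), so V₂/V₁ = ln(z₂/z₀) / ln(z₁/z₀).
ln(63.0/0.0012) = 10.8686, ln(30.0/0.0012) = 10.1266
V₂ = 11.9 × 10.8686/10.1266 = 11.9 × 1.0733 = 12.7719 m/s

12.77 m/s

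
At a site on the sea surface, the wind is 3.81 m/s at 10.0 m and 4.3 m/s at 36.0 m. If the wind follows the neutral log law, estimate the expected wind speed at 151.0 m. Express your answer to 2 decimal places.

Log law: V ∝ ln(z/z₀). From the pair, with r = V₁/V₂ = 0.88605,
ln z₀ = (ln z₁ − r·ln z₂)/(1 − r) = (2.3026 − 0.88605×3.5835)/0.11395 = -7.6573 → z₀ = 0.0004726 m
V₃ = V₁ · ln(z₃/z₀)/ln(z₁/z₀) = 3.81 × 12.6746/9.9599 = 4.8485 m/s

4.85 m/s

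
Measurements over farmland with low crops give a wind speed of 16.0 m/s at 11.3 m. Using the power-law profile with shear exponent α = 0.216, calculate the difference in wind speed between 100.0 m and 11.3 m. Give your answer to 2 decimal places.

9.62 m/s

Power law: V₂ = V₁ · (z₂/z₁)^α = 16.0 × (8.8496)^0.216 = 25.6245 m/s
ΔV = 25.6245 − 16.0 = 9.6245 m/s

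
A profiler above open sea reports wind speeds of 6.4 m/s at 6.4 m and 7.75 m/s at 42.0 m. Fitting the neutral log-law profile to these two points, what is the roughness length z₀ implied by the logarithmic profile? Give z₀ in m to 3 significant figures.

Log law: V(z) ∝ ln(z/z₀). With r = V₁/V₂ = 6.4/7.75 = 0.82581,
r · ln(z₂/z₀) = ln(z₁/z₀) ⇒ ln z₀ = (ln z₁ − r·ln z₂)/(1 − r)
ln z₀ = (1.85630 − 0.82581×3.73767) / 0.17419 = -7.0628
z₀ = exp(-7.0628) = 0.0008564 m

z₀ ≈ 0.000856 m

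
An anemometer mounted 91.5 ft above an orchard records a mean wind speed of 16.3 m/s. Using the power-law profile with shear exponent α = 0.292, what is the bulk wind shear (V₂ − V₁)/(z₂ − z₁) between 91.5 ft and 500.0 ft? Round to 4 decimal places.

Power law: V₂ = V₁ · (z₂/z₁)^α = 16.3 × (5.4645)^0.292 = 26.7641 m/s
ΔV/Δz = (26.7641 − 16.3)/(500.0 − 91.5) = 10.4641/408.5000 = 0.02562 m/s/ft

0.0256 m/s/ft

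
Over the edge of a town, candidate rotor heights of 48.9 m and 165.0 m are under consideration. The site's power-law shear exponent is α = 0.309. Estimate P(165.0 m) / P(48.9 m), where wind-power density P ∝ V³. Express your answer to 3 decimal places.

Speed ratio: V_B/V_A = (z_B/z_A)^α = (165.0/48.9)^0.309 = (3.3742)^0.309 = 1.45615
Power-density ratio: P_B/P_A = (V_B/V_A)³ = (1.45615)³ = 3.08758

3.088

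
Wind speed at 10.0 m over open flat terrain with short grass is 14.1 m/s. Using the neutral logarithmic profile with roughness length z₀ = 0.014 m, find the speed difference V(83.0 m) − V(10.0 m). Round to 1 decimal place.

4.5 m/s

Log law: V₂ = V₁ · ln(z₂/z₀)/ln(z₁/z₀) = 14.1 × 8.6875/6.5713 = 18.6408 m/s
ΔV = 18.6408 − 14.1 = 4.5408 m/s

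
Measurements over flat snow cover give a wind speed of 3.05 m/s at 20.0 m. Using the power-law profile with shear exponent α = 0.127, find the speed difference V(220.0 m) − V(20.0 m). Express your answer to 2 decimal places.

Power law: V₂ = V₁ · (z₂/z₁)^α = 3.05 × (11.0000)^0.127 = 4.1358 m/s
ΔV = 4.1358 − 3.05 = 1.0858 m/s

1.09 m/s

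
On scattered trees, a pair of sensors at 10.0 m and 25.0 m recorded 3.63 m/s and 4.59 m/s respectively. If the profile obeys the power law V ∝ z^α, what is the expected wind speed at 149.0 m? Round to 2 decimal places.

7.25 m/s

First find α: α = ln(V₂/V₁)/ln(z₂/z₁) = ln(4.59/3.63)/ln(25.0/10.0) = 0.23465/0.91629 = 0.2561
Extrapolate from 25.0 m to 149.0 m: V₃ = 4.59 × (149.0/25.0)^0.2561 = 4.59 × 1.5795 = 7.2500 m/s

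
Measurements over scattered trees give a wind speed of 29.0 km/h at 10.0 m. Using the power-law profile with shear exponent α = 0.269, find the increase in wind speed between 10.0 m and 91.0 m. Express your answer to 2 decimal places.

Power law: V₂ = V₁ · (z₂/z₁)^α = 29.0 × (9.1000)^0.269 = 52.5267 km/h
ΔV = 52.5267 − 29.0 = 23.5267 km/h

23.53 km/h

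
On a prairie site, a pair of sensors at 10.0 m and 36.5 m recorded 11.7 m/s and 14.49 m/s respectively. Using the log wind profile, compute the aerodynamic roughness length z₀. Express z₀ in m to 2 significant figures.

Log law: V(z) ∝ ln(z/z₀). With r = V₁/V₂ = 11.7/14.49 = 0.80745,
r · ln(z₂/z₀) = ln(z₁/z₀) ⇒ ln z₀ = (ln z₁ − r·ln z₂)/(1 − r)
ln z₀ = (2.30259 − 0.80745×3.59731) / 0.19255 = -3.1269
z₀ = exp(-3.1269) = 0.04385 m

z₀ ≈ 0.044 m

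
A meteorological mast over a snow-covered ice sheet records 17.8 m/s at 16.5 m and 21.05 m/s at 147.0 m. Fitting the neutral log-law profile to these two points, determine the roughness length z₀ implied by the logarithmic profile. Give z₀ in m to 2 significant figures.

z₀ ≈ 0.00010 m

Log law: V(z) ∝ ln(z/z₀). With r = V₁/V₂ = 17.8/21.05 = 0.84561,
r · ln(z₂/z₀) = ln(z₁/z₀) ⇒ ln z₀ = (ln z₁ − r·ln z₂)/(1 − r)
ln z₀ = (2.80336 − 0.84561×4.99043) / 0.15439 = -9.1751
z₀ = exp(-9.1751) = 0.0001036 m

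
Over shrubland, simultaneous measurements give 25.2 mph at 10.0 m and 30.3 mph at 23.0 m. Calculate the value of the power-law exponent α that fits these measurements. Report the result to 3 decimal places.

α ≈ 0.221

Power law: V₂/V₁ = (z₂/z₁)^α ⇒ α = ln(V₂/V₁) / ln(z₂/z₁)
α = ln(30.3/25.2) / ln(23.0/10.0) = ln(1.2024) / ln(2.3000)
  = 0.18430 / 0.83291 = 0.22128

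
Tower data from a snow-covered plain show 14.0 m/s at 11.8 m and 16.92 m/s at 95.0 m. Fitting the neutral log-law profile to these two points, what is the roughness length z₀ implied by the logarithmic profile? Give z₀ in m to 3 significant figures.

Log law: V(z) ∝ ln(z/z₀). With r = V₁/V₂ = 14.0/16.92 = 0.82742,
r · ln(z₂/z₀) = ln(z₁/z₀) ⇒ ln z₀ = (ln z₁ − r·ln z₂)/(1 − r)
ln z₀ = (2.46810 − 0.82742×4.55388) / 0.17258 = -7.5322
z₀ = exp(-7.5322) = 0.0005356 m

z₀ ≈ 0.000536 m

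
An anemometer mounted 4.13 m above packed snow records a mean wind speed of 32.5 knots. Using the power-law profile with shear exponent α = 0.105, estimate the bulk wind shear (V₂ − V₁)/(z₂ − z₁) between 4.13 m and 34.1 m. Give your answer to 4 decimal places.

0.2691 knots/m

Power law: V₂ = V₁ · (z₂/z₁)^α = 32.5 × (8.2567)^0.105 = 40.5647 knots
ΔV/Δz = (40.5647 − 32.5)/(34.1 − 4.13) = 8.0647/29.9700 = 0.26909 knots/m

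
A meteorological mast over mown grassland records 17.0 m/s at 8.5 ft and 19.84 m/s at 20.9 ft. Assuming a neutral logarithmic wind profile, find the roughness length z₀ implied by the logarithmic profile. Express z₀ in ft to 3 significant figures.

Log law: V(z) ∝ ln(z/z₀). With r = V₁/V₂ = 17.0/19.84 = 0.85685,
r · ln(z₂/z₀) = ln(z₁/z₀) ⇒ ln z₀ = (ln z₁ − r·ln z₂)/(1 − r)
ln z₀ = (2.14007 − 0.85685×3.03975) / 0.14315 = -3.2454
z₀ = exp(-3.2454) = 0.03895 ft

z₀ ≈ 0.0390 ft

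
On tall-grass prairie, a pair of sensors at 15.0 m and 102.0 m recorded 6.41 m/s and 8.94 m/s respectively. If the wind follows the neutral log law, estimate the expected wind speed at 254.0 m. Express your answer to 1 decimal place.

Log law: V ∝ ln(z/z₀). From the pair, with r = V₁/V₂ = 0.71700,
ln z₀ = (ln z₁ − r·ln z₂)/(1 − r) = (2.7081 − 0.71700×4.6250)/0.28300 = -2.1487 → z₀ = 0.1166 m
V₃ = V₁ · ln(z₃/z₀)/ln(z₁/z₀) = 6.41 × 7.6860/4.8567 = 10.1442 m/s

10.1 m/s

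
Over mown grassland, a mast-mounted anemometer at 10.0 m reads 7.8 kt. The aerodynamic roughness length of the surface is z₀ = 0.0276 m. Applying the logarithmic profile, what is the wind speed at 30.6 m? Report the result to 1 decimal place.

9.3 kt

Log law: V(z) ∝ ln(z/z₀), so V₂/V₁ = ln(z₂/z₀) / ln(z₁/z₀).
ln(30.6/0.0276) = 7.0109, ln(10.0/0.0276) = 5.8925
V₂ = 7.8 × 7.0109/5.8925 = 7.8 × 1.1898 = 9.2805 kt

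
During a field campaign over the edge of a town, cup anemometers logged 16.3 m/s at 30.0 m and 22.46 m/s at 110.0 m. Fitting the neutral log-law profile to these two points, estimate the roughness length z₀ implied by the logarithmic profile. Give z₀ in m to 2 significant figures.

Log law: V(z) ∝ ln(z/z₀). With r = V₁/V₂ = 16.3/22.46 = 0.72573,
r · ln(z₂/z₀) = ln(z₁/z₀) ⇒ ln z₀ = (ln z₁ − r·ln z₂)/(1 − r)
ln z₀ = (3.40120 − 0.72573×4.70048) / 0.27427 = -0.0368
z₀ = exp(-0.0368) = 0.9638 m

z₀ ≈ 0.96 m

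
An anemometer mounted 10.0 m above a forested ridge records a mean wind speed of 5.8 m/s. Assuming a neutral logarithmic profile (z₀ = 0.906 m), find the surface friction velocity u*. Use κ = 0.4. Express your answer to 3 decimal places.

Log law: V(z) = (u*/κ) · ln(z/z₀) ⇒ u* = κ · V / ln(z/z₀)
u* = 0.4 × 5.8 / ln(10.0/0.906) = 0.4 × 5.8 / 2.4013
   = 2.3200 / 2.4013 = 0.9661 m/s

u* ≈ 0.966 m/s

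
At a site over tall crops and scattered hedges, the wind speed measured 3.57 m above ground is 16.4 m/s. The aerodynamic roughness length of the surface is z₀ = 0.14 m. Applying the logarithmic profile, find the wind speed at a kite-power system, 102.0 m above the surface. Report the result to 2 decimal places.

Log law: V(z) ∝ ln(z/z₀), so V₂/V₁ = ln(z₂/z₀) / ln(z₁/z₀).
ln(102.0/0.14) = 6.5911, ln(3.57/0.14) = 3.2387
V₂ = 16.4 × 6.5911/3.2387 = 16.4 × 2.0351 = 33.3759 m/s

33.38 m/s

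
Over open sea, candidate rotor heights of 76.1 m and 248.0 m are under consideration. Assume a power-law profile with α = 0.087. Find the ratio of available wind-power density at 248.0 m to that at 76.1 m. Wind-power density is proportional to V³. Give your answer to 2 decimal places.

1.36

Speed ratio: V_B/V_A = (z_B/z_A)^α = (248.0/76.1)^0.087 = (3.2589)^0.087 = 1.10825
Power-density ratio: P_B/P_A = (V_B/V_A)³ = (1.10825)³ = 1.36116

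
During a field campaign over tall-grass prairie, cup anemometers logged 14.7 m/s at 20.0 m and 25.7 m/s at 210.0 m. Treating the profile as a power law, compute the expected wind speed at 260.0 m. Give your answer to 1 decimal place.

27.0 m/s

First find α: α = ln(V₂/V₁)/ln(z₂/z₁) = ln(25.7/14.7)/ln(210.0/20.0) = 0.55864/2.35138 = 0.2376
Extrapolate from 210.0 m to 260.0 m: V₃ = 25.7 × (260.0/210.0)^0.2376 = 25.7 × 1.0521 = 27.0377 m/s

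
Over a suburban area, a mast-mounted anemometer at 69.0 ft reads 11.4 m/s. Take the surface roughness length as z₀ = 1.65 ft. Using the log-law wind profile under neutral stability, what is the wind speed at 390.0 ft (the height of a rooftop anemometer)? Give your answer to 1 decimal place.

Log law: V(z) ∝ ln(z/z₀), so V₂/V₁ = ln(z₂/z₀) / ln(z₁/z₀).
ln(390.0/1.65) = 5.4654, ln(69.0/1.65) = 3.7333
V₂ = 11.4 × 5.4654/3.7333 = 11.4 × 1.4639 = 16.6889 m/s

16.7 m/s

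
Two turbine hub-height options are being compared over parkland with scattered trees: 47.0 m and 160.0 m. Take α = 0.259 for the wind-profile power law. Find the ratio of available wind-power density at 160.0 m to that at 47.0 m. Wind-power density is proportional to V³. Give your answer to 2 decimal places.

2.59

Speed ratio: V_B/V_A = (z_B/z_A)^α = (160.0/47.0)^0.259 = (3.4043)^0.259 = 1.37339
Power-density ratio: P_B/P_A = (V_B/V_A)³ = (1.37339)³ = 2.59049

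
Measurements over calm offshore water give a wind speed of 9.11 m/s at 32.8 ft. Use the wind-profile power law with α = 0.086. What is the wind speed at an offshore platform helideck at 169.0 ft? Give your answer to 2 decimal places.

Power-law profile: V₂ = V₁ · (z₂/z₁)^α
V₂ = 9.11 × (169.0/32.8)^0.086 = 9.11 × (5.1524)^0.086
    = 9.11 × 1.1514 = 10.4894 m/s

10.49 m/s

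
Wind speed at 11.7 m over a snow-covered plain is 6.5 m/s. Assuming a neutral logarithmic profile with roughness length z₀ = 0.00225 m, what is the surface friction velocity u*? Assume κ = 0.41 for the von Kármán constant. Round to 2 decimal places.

u* ≈ 0.31 m/s

Log law: V(z) = (u*/κ) · ln(z/z₀) ⇒ u* = κ · V / ln(z/z₀)
u* = 0.41 × 6.5 / ln(11.7/0.00225) = 0.41 × 6.5 / 8.5564
   = 2.6650 / 8.5564 = 0.3115 m/s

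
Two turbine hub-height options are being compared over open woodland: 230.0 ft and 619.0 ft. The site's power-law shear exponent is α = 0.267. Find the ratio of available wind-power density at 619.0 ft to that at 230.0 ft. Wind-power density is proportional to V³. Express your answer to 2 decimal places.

2.21

Speed ratio: V_B/V_A = (z_B/z_A)^α = (619.0/230.0)^0.267 = (2.6913)^0.267 = 1.30257
Power-density ratio: P_B/P_A = (V_B/V_A)³ = (1.30257)³ = 2.21004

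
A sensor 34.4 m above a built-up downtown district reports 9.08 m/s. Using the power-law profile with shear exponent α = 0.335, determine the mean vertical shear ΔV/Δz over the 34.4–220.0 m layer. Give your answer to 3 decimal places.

Power law: V₂ = V₁ · (z₂/z₁)^α = 9.08 × (6.3953)^0.335 = 16.9064 m/s
ΔV/Δz = (16.9064 − 9.08)/(220.0 − 34.4) = 7.8264/185.6000 = 0.04217 m/s/m

0.042 m/s/m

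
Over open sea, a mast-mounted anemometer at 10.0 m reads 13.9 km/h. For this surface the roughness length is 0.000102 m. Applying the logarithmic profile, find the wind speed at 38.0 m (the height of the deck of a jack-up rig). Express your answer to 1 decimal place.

Log law: V(z) ∝ ln(z/z₀), so V₂/V₁ = ln(z₂/z₀) / ln(z₁/z₀).
ln(38.0/0.000102) = 12.8281, ln(10.0/0.000102) = 11.4931
V₂ = 13.9 × 12.8281/11.4931 = 13.9 × 1.1162 = 15.5146 km/h

15.5 km/h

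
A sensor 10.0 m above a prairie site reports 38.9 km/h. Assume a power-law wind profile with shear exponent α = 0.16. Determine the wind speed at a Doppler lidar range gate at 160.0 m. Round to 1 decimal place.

Power-law profile: V₂ = V₁ · (z₂/z₁)^α
V₂ = 38.9 × (160.0/10.0)^0.16 = 38.9 × (16.0000)^0.16
    = 38.9 × 1.5583 = 60.6190 km/h

60.6 km/h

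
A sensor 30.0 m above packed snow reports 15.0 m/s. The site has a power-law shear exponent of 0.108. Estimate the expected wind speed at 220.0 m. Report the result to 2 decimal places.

18.60 m/s

Power-law profile: V₂ = V₁ · (z₂/z₁)^α
V₂ = 15.0 × (220.0/30.0)^0.108 = 15.0 × (7.3333)^0.108
    = 15.0 × 1.2401 = 18.6013 m/s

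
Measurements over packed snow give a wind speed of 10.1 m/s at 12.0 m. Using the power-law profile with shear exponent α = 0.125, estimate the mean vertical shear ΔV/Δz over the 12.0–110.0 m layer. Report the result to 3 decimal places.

Power law: V₂ = V₁ · (z₂/z₁)^α = 10.1 × (9.1667)^0.125 = 13.3229 m/s
ΔV/Δz = (13.3229 − 10.1)/(110.0 − 12.0) = 3.2229/98.0000 = 0.03289 m/s/m

0.033 m/s/m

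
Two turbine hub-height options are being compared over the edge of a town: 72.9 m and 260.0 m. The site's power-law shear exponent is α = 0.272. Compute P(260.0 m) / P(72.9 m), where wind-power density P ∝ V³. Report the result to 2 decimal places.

Speed ratio: V_B/V_A = (z_B/z_A)^α = (260.0/72.9)^0.272 = (3.5665)^0.272 = 1.41322
Power-density ratio: P_B/P_A = (V_B/V_A)³ = (1.41322)³ = 2.82249

2.82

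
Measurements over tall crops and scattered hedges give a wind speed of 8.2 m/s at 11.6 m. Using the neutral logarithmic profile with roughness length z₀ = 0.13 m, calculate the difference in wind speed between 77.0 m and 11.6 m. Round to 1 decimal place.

3.5 m/s

Log law: V₂ = V₁ · ln(z₂/z₀)/ln(z₁/z₀) = 8.2 × 6.3840/4.4912 = 11.6558 m/s
ΔV = 11.6558 − 8.2 = 3.4558 m/s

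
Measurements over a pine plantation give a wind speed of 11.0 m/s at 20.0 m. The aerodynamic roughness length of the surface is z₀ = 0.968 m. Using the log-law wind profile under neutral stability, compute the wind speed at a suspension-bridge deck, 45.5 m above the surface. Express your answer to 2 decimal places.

Log law: V(z) ∝ ln(z/z₀), so V₂/V₁ = ln(z₂/z₀) / ln(z₁/z₀).
ln(45.5/0.968) = 3.8502, ln(20.0/0.968) = 3.0283
V₂ = 11.0 × 3.8502/3.0283 = 11.0 × 1.2714 = 13.9858 m/s

13.99 m/s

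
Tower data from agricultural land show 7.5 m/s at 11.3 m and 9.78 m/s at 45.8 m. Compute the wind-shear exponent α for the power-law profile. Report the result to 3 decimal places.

α ≈ 0.190

Power law: V₂/V₁ = (z₂/z₁)^α ⇒ α = ln(V₂/V₁) / ln(z₂/z₁)
α = ln(9.78/7.5) / ln(45.8/11.3) = ln(1.3040) / ln(4.0531)
  = 0.26544 / 1.39948 = 0.18967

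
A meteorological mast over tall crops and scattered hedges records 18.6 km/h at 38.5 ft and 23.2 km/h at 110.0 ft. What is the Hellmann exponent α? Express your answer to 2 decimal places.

Power law: V₂/V₁ = (z₂/z₁)^α ⇒ α = ln(V₂/V₁) / ln(z₂/z₁)
α = ln(23.2/18.6) / ln(110.0/38.5) = ln(1.2473) / ln(2.8571)
  = 0.22099 / 1.04982 = 0.21050

α ≈ 0.21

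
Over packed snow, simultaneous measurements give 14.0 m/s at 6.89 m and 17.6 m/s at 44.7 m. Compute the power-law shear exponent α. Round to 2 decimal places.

Power law: V₂/V₁ = (z₂/z₁)^α ⇒ α = ln(V₂/V₁) / ln(z₂/z₁)
α = ln(17.6/14.0) / ln(44.7/6.89) = ln(1.2571) / ln(6.4877)
  = 0.22884 / 1.86990 = 0.12238

α ≈ 0.12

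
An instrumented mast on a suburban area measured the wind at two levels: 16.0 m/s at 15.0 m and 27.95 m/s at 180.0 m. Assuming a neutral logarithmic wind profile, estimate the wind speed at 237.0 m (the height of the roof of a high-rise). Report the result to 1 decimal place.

Log law: V ∝ ln(z/z₀). From the pair, with r = V₁/V₂ = 0.57245,
ln z₀ = (ln z₁ − r·ln z₂)/(1 − r) = (2.7081 − 0.57245×5.1930)/0.42755 = -0.6190 → z₀ = 0.5385 m
V₃ = V₁ · ln(z₃/z₀)/ln(z₁/z₀) = 16.0 × 6.0871/3.3271 = 29.2730 m/s

29.3 m/s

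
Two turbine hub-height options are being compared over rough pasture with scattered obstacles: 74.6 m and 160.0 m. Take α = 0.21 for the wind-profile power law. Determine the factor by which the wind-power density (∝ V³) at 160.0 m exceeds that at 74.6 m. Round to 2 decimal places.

Speed ratio: V_B/V_A = (z_B/z_A)^α = (160.0/74.6)^0.21 = (2.1448)^0.21 = 1.17379
Power-density ratio: P_B/P_A = (V_B/V_A)³ = (1.17379)³ = 1.61722

1.62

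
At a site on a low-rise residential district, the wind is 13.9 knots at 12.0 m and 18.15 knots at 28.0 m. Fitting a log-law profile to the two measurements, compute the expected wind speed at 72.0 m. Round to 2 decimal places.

22.89 knots

Log law: V ∝ ln(z/z₀). From the pair, with r = V₁/V₂ = 0.76584,
ln z₀ = (ln z₁ − r·ln z₂)/(1 − r) = (2.4849 − 0.76584×3.3322)/0.23416 = -0.2863 → z₀ = 0.7511 m
V₃ = V₁ · ln(z₃/z₀)/ln(z₁/z₀) = 13.9 × 4.5629/2.7712 = 22.8874 knots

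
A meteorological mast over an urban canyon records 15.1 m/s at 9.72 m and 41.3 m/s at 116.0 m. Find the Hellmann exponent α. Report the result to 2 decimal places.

Power law: V₂/V₁ = (z₂/z₁)^α ⇒ α = ln(V₂/V₁) / ln(z₂/z₁)
α = ln(41.3/15.1) / ln(116.0/9.72) = ln(2.7351) / ln(11.9342)
  = 1.00617 / 2.47940 = 0.40581

α ≈ 0.41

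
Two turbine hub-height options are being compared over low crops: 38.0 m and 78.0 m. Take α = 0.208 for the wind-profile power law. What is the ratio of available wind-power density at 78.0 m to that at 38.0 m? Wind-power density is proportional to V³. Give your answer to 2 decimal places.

1.57

Speed ratio: V_B/V_A = (z_B/z_A)^α = (78.0/38.0)^0.208 = (2.0526)^0.208 = 1.16134
Power-density ratio: P_B/P_A = (V_B/V_A)³ = (1.16134)³ = 1.56633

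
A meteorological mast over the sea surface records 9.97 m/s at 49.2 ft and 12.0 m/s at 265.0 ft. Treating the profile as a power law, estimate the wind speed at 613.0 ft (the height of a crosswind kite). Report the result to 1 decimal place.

13.2 m/s

First find α: α = ln(V₂/V₁)/ln(z₂/z₁) = ln(12.0/9.97)/ln(265.0/49.2) = 0.18533/1.68384 = 0.1101
Extrapolate from 265.0 ft to 613.0 ft: V₃ = 12.0 × (613.0/265.0)^0.1101 = 12.0 × 1.0967 = 13.1603 m/s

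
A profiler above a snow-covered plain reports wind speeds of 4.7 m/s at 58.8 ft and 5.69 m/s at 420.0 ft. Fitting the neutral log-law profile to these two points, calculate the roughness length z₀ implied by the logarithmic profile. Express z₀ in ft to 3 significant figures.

z₀ ≈ 0.00520 ft

Log law: V(z) ∝ ln(z/z₀). With r = V₁/V₂ = 4.7/5.69 = 0.82601,
r · ln(z₂/z₀) = ln(z₁/z₀) ⇒ ln z₀ = (ln z₁ − r·ln z₂)/(1 − r)
ln z₀ = (4.07414 − 0.82601×6.04025) / 0.17399 = -5.2599
z₀ = exp(-5.2599) = 0.005196 ft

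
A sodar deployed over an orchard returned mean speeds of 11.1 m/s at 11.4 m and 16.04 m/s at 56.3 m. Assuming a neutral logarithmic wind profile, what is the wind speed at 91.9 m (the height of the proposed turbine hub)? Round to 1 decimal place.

Log law: V ∝ ln(z/z₀). From the pair, with r = V₁/V₂ = 0.69202,
ln z₀ = (ln z₁ − r·ln z₂)/(1 − r) = (2.4336 − 0.69202×4.0307)/0.30798 = -1.1550 → z₀ = 0.3151 m
V₃ = V₁ · ln(z₃/z₀)/ln(z₁/z₀) = 11.1 × 5.6757/3.5886 = 17.5557 m/s

17.6 m/s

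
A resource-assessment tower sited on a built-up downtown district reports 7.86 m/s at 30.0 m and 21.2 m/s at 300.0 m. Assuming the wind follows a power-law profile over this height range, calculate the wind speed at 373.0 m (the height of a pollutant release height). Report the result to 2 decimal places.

23.29 m/s

First find α: α = ln(V₂/V₁)/ln(z₂/z₁) = ln(21.2/7.86)/ln(300.0/30.0) = 0.99221/2.30259 = 0.4309
Extrapolate from 300.0 m to 373.0 m: V₃ = 21.2 × (373.0/300.0)^0.4309 = 21.2 × 1.0984 = 23.2860 m/s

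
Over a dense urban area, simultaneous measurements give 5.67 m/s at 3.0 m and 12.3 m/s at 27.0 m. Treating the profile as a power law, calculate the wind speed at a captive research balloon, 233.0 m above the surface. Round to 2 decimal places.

First find α: α = ln(V₂/V₁)/ln(z₂/z₁) = ln(12.3/5.67)/ln(27.0/3.0) = 0.77441/2.19722 = 0.3524
Extrapolate from 27.0 m to 233.0 m: V₃ = 12.3 × (233.0/27.0)^0.3524 = 12.3 × 2.1374 = 26.2903 m/s

26.29 m/s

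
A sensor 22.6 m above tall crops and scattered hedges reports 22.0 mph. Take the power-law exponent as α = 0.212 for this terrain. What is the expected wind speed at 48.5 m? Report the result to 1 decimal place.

25.9 mph

Power-law profile: V₂ = V₁ · (z₂/z₁)^α
V₂ = 22.0 × (48.5/22.6)^0.212 = 22.0 × (2.1460)^0.212
    = 22.0 × 1.1757 = 25.8660 mph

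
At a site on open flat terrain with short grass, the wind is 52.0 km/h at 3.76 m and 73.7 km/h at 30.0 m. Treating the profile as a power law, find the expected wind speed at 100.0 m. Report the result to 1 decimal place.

90.2 km/h

First find α: α = ln(V₂/V₁)/ln(z₂/z₁) = ln(73.7/52.0)/ln(30.0/3.76) = 0.34876/2.07678 = 0.1679
Extrapolate from 30.0 m to 100.0 m: V₃ = 73.7 × (100.0/30.0)^0.1679 = 73.7 × 1.2241 = 90.2144 km/h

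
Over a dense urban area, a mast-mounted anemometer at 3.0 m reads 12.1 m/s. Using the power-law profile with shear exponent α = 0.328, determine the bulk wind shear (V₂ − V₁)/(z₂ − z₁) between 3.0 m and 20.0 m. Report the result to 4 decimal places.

Power law: V₂ = V₁ · (z₂/z₁)^α = 12.1 × (6.6667)^0.328 = 22.5438 m/s
ΔV/Δz = (22.5438 − 12.1)/(20.0 − 3.0) = 10.4438/17.0000 = 0.61434 m/s/m

0.6143 m/s/m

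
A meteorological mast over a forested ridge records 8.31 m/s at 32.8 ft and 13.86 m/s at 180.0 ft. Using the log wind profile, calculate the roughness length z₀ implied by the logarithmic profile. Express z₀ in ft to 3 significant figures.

z₀ ≈ 2.56 ft

Log law: V(z) ∝ ln(z/z₀). With r = V₁/V₂ = 8.31/13.86 = 0.59957,
r · ln(z₂/z₀) = ln(z₁/z₀) ⇒ ln z₀ = (ln z₁ − r·ln z₂)/(1 − r)
ln z₀ = (3.49043 − 0.59957×5.19296) / 0.40043 = 0.9412
z₀ = exp(0.9412) = 2.563 ft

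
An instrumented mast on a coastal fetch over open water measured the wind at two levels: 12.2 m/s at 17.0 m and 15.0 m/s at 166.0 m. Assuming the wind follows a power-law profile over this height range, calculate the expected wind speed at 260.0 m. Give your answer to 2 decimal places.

15.62 m/s

First find α: α = ln(V₂/V₁)/ln(z₂/z₁) = ln(15.0/12.2)/ln(166.0/17.0) = 0.20661/2.27877 = 0.0907
Extrapolate from 166.0 m to 260.0 m: V₃ = 15.0 × (260.0/166.0)^0.0907 = 15.0 × 1.0415 = 15.6228 m/s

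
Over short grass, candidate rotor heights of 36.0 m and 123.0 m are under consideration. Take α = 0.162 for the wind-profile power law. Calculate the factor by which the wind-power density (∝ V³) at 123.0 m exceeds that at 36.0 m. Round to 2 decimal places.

1.82

Speed ratio: V_B/V_A = (z_B/z_A)^α = (123.0/36.0)^0.162 = (3.4167)^0.162 = 1.22024
Power-density ratio: P_B/P_A = (V_B/V_A)³ = (1.22024)³ = 1.81690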